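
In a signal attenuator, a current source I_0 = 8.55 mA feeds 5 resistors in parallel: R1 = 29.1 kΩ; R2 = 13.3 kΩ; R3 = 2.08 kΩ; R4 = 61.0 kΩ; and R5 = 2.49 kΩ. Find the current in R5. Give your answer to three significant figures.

I ≈ 3.41 mA

Total conductance ΣG = 1/29.1 + 1/13.3 + 1/2.08 + 1/61.0 + 1/2.49 = 1.008 (units of 1/kΩ).
By the current-divider rule, I = I_0 · G_k/ΣG = 8.55 × 0.3983 = 3.405 mA.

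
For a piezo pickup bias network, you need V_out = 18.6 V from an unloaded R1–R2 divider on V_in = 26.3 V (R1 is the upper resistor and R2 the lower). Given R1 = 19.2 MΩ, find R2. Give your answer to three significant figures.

The divider ratio is R2/(R1+R2) = 18.6/26.3 = 0.7072.
Rearranging, R2 = R1·k/(1−k) = 19.2 × 2.416 = 46.38 MΩ.

R2 ≈ 46.4 MΩ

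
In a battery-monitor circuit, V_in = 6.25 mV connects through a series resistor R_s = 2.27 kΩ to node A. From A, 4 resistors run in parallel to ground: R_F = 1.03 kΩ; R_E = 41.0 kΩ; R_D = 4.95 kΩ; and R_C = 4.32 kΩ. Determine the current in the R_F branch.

Equivalent of the parallel group: R_p = 0.6999 kΩ.
Node voltage V_A = V_in · R_p/(R_s + R_p) = 6.25 × 0.2357 = 1.473 mV.
I(R_F) = V_A / R_F = 1.473/1.03 = 1.430 µA.

I ≈ 1.43 µA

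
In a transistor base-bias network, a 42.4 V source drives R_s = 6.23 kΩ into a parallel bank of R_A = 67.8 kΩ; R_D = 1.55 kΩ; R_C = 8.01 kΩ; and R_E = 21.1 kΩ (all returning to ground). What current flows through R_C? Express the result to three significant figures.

Parallel bank: R_p = 1/(1/67.8 + 1/1.55 + 1/8.01 + 1/21.1) = 1.202 kΩ.
V_A by voltage divider: V_A = 42.4 × 1.202/(6.23 + 1.202) = 6.856 V.
Branch current I = V_A/R_C = 6.856/8.01 = 0.8559 mA.
(Check via current divider: I_total = 5.705 mA; share G_k/ΣG = 0.1500 → same result.)

I ≈ 0.856 mA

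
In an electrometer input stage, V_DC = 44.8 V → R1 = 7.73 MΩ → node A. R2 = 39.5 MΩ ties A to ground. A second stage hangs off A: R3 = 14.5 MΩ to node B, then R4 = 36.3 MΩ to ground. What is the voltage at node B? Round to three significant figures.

V_B ≈ 23.8 V

The second stage (R3 + R4 = 50.80 MΩ) loads node A in parallel with R2.
Effective lower resistance at A: R2 ‖ 50.80 = 22.22 MΩ.
First divider: V_A = V_DC · 22.22/(7.73 + 22.22) = 33.24 V.
V_B = V_A × 0.7146 = 23.75 V.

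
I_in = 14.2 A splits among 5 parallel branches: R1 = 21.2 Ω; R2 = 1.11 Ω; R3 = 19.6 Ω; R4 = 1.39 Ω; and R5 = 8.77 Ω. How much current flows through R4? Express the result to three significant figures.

I ≈ 5.57 A

Total conductance ΣG = 1/21.2 + 1/1.11 + 1/19.6 + 1/1.39 + 1/8.77 = 1.833 (units of 1/Ω).
R4 takes the fraction G_k/ΣG = 0.7194/1.833 = 0.3926, so I = 14.2 × 0.3926 = 5.575 A.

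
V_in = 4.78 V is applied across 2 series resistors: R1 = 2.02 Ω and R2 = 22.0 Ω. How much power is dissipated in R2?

P ≈ 0.871 W

The common current is I = 4.78/24.02 = 0.1990 A.
P(R2) = I²·R2 = (0.1990)² × 22.0 = 0.8712 W.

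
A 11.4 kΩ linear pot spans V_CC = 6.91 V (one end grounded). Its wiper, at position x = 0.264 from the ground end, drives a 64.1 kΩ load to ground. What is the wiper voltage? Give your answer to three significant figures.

Split the track: R_lower = x·R_p = 3.010 kΩ, R_upper = (1−x)·R_p = 8.390 kΩ.
(x·R_p) ‖ R_L = 2.875 kΩ.
V_out = 6.91 × 2.875/(8.390 + 2.875) = 1.763 V.

V_out ≈ 1.76 V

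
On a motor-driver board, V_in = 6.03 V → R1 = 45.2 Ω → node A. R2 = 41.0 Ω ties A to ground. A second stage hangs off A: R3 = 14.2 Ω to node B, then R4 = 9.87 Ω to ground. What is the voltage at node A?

Looking into the second stage from A: R3 + R4 = 24.07 Ω appears in parallel with R2.
Effective lower resistance at A: R2 ‖ 24.07 = 15.17 Ω.
So V_A = 6.03 × 0.2512 = 1.515 V.

V_A ≈ 1.51 V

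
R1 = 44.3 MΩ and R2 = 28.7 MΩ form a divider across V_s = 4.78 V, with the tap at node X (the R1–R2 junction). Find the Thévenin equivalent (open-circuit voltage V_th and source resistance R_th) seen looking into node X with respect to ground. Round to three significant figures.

V_th ≈ 1.88 V, R_th ≈ 17.4 MΩ

With X open, the divider is unloaded: V_th = 4.78 × 28.7/73.00 = 1.879 V.
Looking into X with the source shorted: R_th = R1·R2/(R1+R2) = 44.30 × 28.7/73.00 = 17.42 MΩ.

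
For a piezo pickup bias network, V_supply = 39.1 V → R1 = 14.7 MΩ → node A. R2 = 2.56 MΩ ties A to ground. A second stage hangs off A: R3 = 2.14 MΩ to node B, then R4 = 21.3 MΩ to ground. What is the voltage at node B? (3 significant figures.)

Looking into the second stage from A: R3 + R4 = 23.44 MΩ appears in parallel with R2.
R2 ‖ (R3+R4) = 2.308 MΩ.
V_A = 39.1 × 2.308/(14.7 + 2.308) = 5.306 V.
Stage 2 is unloaded, so V_B = V_A · R4/(R3+R4) = 5.306 × 21.3/23.44 = 4.821 V.

V_B ≈ 4.82 V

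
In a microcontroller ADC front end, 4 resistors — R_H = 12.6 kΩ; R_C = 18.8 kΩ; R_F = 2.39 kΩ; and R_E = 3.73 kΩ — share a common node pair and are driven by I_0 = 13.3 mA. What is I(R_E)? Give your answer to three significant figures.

I ≈ 4.35 mA

Conductances: ΣG = 1/12.6 + 1/18.8 + 1/2.39 + 1/3.73 = 0.8191 (1/kΩ).
R_E takes the fraction G_k/ΣG = 0.2681/0.8191 = 0.3273, so I = 13.3 × 0.3273 = 4.353 mA.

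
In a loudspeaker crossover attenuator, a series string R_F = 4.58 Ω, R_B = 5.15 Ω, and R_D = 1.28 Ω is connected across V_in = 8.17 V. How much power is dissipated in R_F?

P ≈ 2.52 W

The common current is I = 8.17/11.01 = 0.7421 A.
P(R_F) = I²·R_F = (0.7421)² × 4.58 = 2.522 W.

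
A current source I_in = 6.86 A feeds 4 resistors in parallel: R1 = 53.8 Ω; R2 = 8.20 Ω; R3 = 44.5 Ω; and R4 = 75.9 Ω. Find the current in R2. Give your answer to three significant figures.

Conductances: ΣG = 1/53.8 + 1/8.20 + 1/44.5 + 1/75.9 = 0.1762 (1/Ω).
R2 takes the fraction G_k/ΣG = 0.1220/0.1762 = 0.6922, so I = 6.86 × 0.6922 = 4.748 A.

I ≈ 4.75 A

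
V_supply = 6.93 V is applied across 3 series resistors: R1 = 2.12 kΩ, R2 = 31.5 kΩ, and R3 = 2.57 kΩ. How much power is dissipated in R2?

Series current I = V_supply/ΣR = 6.93/36.19 = 0.1915 mA.
P = I²R = 0.03667 × 31.5 = 1.155 mW.

P ≈ 1.16 mW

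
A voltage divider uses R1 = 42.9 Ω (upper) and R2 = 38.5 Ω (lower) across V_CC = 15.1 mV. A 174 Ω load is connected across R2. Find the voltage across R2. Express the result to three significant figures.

First combine the lower leg with the load: R2 ‖ R_L = 31.52 Ω.
Voltage divider with the loaded lower leg: V_out = 15.1 × 31.52/(42.9 + 31.52) = 15.1 × 0.4236 = 6.396 mV.
(Unloaded it would be 7.14 mV; the load pulls it down.)

V_out ≈ 6.40 mV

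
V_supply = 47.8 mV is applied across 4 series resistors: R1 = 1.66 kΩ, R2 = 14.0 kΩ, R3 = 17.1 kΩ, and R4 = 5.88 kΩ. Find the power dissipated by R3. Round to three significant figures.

P ≈ 26.2 nW

ΣR = 38.64 kΩ → I = 47.8/38.64 = 1.237 µA.
V(R3) = I·R = 21.15 mV; P = V·I = 21.15 × 1.237 = 26.17 nW.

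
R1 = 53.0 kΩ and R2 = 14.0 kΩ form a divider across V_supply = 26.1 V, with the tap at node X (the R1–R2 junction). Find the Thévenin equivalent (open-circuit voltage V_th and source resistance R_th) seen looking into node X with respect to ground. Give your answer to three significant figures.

V_th ≈ 5.45 V, R_th ≈ 11.1 kΩ

With X open, the divider is unloaded: V_th = 26.1 × 14.0/67.00 = 5.454 V.
With V_supply suppressed (replaced by a short), R_th = R1 ‖ R2 = (53.00 × 14.0)/(53.00 + 14.0) = 11.07 kΩ.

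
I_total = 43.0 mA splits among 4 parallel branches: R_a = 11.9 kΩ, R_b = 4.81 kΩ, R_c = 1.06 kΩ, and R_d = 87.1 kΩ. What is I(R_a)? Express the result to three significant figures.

I ≈ 2.90 mA

Total conductance ΣG = 1/11.9 + 1/4.81 + 1/1.06 + 1/87.1 = 1.247 (units of 1/kΩ).
Current divider: I(R_a) = I_total · G_k/ΣG = 43.0 × (0.08403/1.247) = 43.0 × 0.06740 = 2.898 mA.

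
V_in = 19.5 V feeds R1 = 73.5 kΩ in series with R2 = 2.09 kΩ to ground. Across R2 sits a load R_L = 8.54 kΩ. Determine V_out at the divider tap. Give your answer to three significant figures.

V_out ≈ 0.436 V

The load sits in parallel with R2, giving an effective lower resistance R2' = R2·R_L/(R2+R_L) = 1.679 kΩ.
Voltage divider with the loaded lower leg: V_out = 19.5 × 1.679/(73.5 + 1.679) = 19.5 × 0.02233 = 0.4355 V.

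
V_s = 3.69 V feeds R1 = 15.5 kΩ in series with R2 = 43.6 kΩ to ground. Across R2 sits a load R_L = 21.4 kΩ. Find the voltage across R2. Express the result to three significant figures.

V_out ≈ 1.77 V

First combine the lower leg with the load: R2 ‖ R_L = 14.35 kΩ.
Voltage divider with the loaded lower leg: V_out = 3.69 × 14.35/(15.5 + 14.35) = 3.69 × 0.4808 = 1.774 V.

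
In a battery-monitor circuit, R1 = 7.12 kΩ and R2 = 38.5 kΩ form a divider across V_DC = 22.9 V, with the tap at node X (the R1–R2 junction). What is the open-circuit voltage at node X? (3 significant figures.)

Open-circuit (no load on X): V_th = V_DC · R2/(R1 + R2) = 22.9 × 38.5/(7.120 + 38.5) = 19.33 V.

V_th ≈ 19.3 V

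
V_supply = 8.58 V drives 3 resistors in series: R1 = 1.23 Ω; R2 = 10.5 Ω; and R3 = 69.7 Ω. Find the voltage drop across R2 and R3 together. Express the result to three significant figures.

Series total: ΣR = 1.23 + 10.5 + 69.7 = 81.43 Ω.
R_{R2..R3} = 10.5 + 69.7 = 80.20 Ω.
V = V_supply · R/ΣR = 8.58 × 0.9849 = 8.450 V.

V ≈ 8.45 V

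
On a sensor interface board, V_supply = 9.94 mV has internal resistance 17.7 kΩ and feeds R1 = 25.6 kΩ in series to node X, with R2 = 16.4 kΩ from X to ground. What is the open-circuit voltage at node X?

V_th ≈ 2.73 mV

R1' = 17.7 + 25.6 = 43.30 kΩ (source resistance + R1).
With X open, the divider is unloaded: V_th = 9.94 × 16.4/59.70 = 2.731 mV.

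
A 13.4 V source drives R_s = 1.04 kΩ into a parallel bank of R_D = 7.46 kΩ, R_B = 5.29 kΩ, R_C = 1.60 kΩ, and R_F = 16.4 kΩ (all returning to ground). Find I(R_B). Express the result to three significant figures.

I ≈ 1.24 mA

Combine the parallel branches: R_p = (1/7.46 + 1/5.29 + 1/1.60 + 1/16.4)⁻¹ = 0.9910 kΩ.
Node voltage V_A = V_supply · R_p/(R_s + R_p) = 13.4 × 0.4879 = 6.538 V.
I(R_B) = V_A / R_B = 6.538/5.29 = 1.236 mA.
(Equivalently: I_total = 6.598 mA, then current-divider fraction G_k/ΣG = 0.1873.)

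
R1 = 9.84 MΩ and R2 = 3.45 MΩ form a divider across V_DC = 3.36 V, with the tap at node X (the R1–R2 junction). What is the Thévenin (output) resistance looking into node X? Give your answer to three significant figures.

R_th ≈ 2.55 MΩ

With V_DC suppressed (replaced by a short), R_th = R1 ‖ R2 = (9.840 × 3.45)/(9.840 + 3.45) = 2.554 MΩ.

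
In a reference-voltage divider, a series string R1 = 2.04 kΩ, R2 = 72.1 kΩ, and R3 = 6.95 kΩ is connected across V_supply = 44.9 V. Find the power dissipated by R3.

P ≈ 2.13 mW

Series current I = V_supply/ΣR = 44.9/81.09 = 0.5537 mA.
V(R3) = I·R = 3.848 V; P = V·I = 3.848 × 0.5537 = 2.131 mW.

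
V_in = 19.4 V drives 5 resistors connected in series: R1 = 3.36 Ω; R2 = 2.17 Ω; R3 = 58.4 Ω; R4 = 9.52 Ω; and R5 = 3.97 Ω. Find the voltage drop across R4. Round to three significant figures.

Series total: ΣR = 3.36 + 2.17 + 58.4 + 9.52 + 3.97 = 77.42 Ω.
By the voltage-divider rule, V = 19.4 × 9.520/77.42 = 2.386 V.

V ≈ 2.39 V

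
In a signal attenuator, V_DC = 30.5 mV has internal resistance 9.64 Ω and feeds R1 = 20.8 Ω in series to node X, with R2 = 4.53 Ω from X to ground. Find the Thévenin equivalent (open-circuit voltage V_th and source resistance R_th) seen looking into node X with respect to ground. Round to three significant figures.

R1' = 9.64 + 20.8 = 30.44 Ω (source resistance + R1).
Open-circuit (no load on X): V_th = V_DC · R2/(R1' + R2) = 30.5 × 4.53/(30.44 + 4.53) = 3.951 mV.
Looking into X with the source shorted: R_th = R1'·R2/(R1'+R2) = 30.44 × 4.53/34.97 = 3.943 Ω.

V_th ≈ 3.95 mV, R_th ≈ 3.94 Ω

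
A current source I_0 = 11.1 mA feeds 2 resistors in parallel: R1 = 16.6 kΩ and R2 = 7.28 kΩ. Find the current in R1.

I ≈ 3.38 mA

Two-branch current divider: I_k = I_0 · R_other/(R_1 + R_2).
So I = 11.1 × 7.28/23.88 = 3.384 mA.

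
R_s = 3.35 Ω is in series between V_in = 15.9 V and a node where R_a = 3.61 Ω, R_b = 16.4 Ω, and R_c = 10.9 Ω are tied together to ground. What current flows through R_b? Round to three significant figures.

Equivalent of the parallel group: R_p = 2.327 Ω.
V_A by voltage divider: V_A = 15.9 × 2.327/(3.35 + 2.327) = 6.518 V.
Branch current I = V_A/R_b = 6.518/16.4 = 0.3974 A.
(Check via current divider: I_total = 2.801 A; share G_k/ΣG = 0.1419 → same result.)

I ≈ 0.397 A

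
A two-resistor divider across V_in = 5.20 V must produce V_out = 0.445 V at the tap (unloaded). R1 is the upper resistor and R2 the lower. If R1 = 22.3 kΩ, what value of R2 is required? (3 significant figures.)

R2 ≈ 2.09 kΩ

V_out/V_in = R2/(R1+R2) = 0.08558.
Rearranging, R2 = R1·k/(1−k) = 22.3 × 0.09359 = 2.087 kΩ.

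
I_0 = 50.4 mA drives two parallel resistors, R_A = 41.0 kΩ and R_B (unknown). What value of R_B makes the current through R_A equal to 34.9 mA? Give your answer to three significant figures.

The fraction through R_A equals R_B/(R_A+R_B).
With f = 0.6925, R_B = R_A · f/(1−f) = 41.0 × 2.252 = 92.32 kΩ.

R_B ≈ 92.3 kΩ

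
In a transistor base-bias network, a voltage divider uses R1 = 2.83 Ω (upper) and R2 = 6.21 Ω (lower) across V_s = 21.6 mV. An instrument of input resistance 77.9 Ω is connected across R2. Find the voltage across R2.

V_out ≈ 14.5 mV

First combine the lower leg with the load: R2 ‖ R_L = 5.752 Ω.
Now apply the divider: V_out = 21.6 × 0.6702 = 14.48 mV.
(Unloaded it would be 14.8 mV; the load pulls it down.)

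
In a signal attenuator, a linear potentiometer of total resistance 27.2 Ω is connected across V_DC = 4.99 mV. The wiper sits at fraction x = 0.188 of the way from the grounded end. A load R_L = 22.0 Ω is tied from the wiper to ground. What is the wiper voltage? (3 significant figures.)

V_out ≈ 0.789 mV

Split the track: R_lower = x·R_p = 5.114 Ω, R_upper = (1−x)·R_p = 22.09 Ω.
(x·R_p) ‖ R_L = 4.149 Ω.
Loaded-divider output: V_out = 4.99 × 0.1582 = 0.7892 mV.
(Unloaded: V_out = x·V_DC = 0.938 mV.)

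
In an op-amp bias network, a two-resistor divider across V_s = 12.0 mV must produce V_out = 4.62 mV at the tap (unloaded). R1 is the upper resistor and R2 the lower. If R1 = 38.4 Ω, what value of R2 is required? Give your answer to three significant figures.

Required fraction k = V_out/V_s = 0.3850.
Rearranging, R2 = R1·k/(1−k) = 38.4 × 0.6260 = 24.04 Ω.

R2 ≈ 24.0 Ω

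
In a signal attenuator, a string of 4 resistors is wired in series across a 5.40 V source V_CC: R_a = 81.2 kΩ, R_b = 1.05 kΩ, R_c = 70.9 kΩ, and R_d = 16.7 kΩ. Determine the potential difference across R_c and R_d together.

Total series resistance ΣR = 81.2 + 1.05 + 70.9 + 16.7 = 169.8 kΩ.
R_{R_c..R_d} = 70.9 + 16.7 = 87.60 kΩ.
By the voltage-divider rule, V = 5.40 × 87.60/169.8 = 2.785 V.

V ≈ 2.79 V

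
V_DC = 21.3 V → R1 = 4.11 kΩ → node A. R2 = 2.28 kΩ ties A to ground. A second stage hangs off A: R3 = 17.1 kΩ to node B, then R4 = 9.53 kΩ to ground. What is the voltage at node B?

The second stage (R3 + R4 = 26.63 kΩ) loads node A in parallel with R2.
R2 ‖ (R3+R4) = 2.100 kΩ.
So V_A = 21.3 × 0.3382 = 7.203 V.
Then the unloaded second divider: V_B = V_A × R4/(R3+R4) = 7.203 × 0.3579 = 2.578 V.

V_B ≈ 2.58 V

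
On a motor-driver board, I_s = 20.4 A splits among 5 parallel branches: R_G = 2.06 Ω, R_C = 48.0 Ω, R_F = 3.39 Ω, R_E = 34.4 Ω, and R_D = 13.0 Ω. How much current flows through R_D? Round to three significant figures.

Conductances: ΣG = 1/2.06 + 1/48.0 + 1/3.39 + 1/34.4 + 1/13.0 = 0.9072 (1/Ω).
By the current-divider rule, I = I_s · G_k/ΣG = 20.4 × 0.08479 = 1.730 A.

I ≈ 1.73 A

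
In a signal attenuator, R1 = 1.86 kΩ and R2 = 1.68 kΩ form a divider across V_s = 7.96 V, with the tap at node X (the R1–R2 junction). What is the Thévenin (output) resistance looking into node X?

Zeroing V_s shorts the top of R1 to ground, so R_th = R1 ‖ R2 = 0.8827 kΩ.

R_th ≈ 0.883 kΩ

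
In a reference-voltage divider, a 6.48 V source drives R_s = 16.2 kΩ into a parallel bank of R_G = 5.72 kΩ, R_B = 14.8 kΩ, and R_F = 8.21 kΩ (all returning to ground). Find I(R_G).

Parallel bank: R_p = 1/(1/5.72 + 1/14.8 + 1/8.21) = 2.746 kΩ.
V_A by voltage divider: V_A = 6.48 × 2.746/(16.2 + 2.746) = 0.9391 V.
Branch current I = V_A/R_G = 0.9391/5.72 = 0.1642 mA.

I ≈ 0.164 mA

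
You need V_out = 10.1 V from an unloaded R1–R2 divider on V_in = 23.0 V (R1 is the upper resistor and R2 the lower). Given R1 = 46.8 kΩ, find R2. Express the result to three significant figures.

The divider ratio is R2/(R1+R2) = 10.1/23.0 = 0.4391.
R2 = R1 · 0.4391/(1 − 0.4391) = 36.64 kΩ.

R2 ≈ 36.6 kΩ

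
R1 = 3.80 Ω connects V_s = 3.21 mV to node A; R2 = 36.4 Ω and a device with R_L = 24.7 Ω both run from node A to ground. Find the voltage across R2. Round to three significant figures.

V_out ≈ 2.55 mV

R2 ‖ R_L = (36.4 × 24.7)/(36.4 + 24.7) = 14.71 Ω.
Now apply the divider: V_out = 3.21 × 0.7948 = 2.551 mV.
(Unloaded it would be 2.91 mV; the load pulls it down.)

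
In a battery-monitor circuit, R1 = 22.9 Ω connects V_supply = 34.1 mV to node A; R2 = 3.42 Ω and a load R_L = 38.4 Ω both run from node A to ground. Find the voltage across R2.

V_out ≈ 4.11 mV

The load sits in parallel with R2, giving an effective lower resistance R2' = R2·R_L/(R2+R_L) = 3.140 Ω.
Voltage divider with the loaded lower leg: V_out = 34.1 × 3.140/(22.9 + 3.140) = 34.1 × 0.1206 = 4.112 mV.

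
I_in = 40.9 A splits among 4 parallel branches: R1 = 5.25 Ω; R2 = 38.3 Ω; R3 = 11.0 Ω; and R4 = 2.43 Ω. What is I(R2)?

I ≈ 1.49 A

ΣG = 1/5.25 + 1/38.3 + 1/11.0 + 1/2.43 = 0.7190.
By the current-divider rule, I = I_in · G_k/ΣG = 40.9 × 0.03631 = 1.485 A.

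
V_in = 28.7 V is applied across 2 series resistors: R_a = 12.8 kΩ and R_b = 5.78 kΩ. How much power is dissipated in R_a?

Series current I = V_in/ΣR = 28.7/18.58 = 1.545 mA.
P(R_a) = I²·R_a = (1.545)² × 12.8 = 30.54 mW.

P ≈ 30.5 mW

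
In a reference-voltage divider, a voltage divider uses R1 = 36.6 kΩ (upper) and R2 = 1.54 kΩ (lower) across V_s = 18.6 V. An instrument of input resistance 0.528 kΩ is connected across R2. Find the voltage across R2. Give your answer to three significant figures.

The load sits in parallel with R2, giving an effective lower resistance R2' = R2·R_L/(R2+R_L) = 0.3932 kΩ.
Then V_out = V_s · R2'/(R1 + R2') = 18.6 × 0.3932/36.99 = 0.1977 V.
(Unloaded it would be 0.751 V; the load pulls it down.)

V_out ≈ 0.198 V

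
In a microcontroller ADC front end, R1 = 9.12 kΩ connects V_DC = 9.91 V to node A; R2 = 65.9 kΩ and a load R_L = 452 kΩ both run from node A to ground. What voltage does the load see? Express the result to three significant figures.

V_out ≈ 8.55 V

The load sits in parallel with R2, giving an effective lower resistance R2' = R2·R_L/(R2+R_L) = 57.51 kΩ.
Voltage divider with the loaded lower leg: V_out = 9.91 × 57.51/(9.12 + 57.51) = 9.91 × 0.8631 = 8.554 V.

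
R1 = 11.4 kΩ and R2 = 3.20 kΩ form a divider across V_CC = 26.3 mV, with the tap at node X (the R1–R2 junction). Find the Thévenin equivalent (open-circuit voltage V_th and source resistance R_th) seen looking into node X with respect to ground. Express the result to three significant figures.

Open-circuit (no load on X): V_th = V_CC · R2/(R1 + R2) = 26.3 × 3.20/(11.40 + 3.20) = 5.764 mV.
Zeroing V_CC shorts the top of R1 to ground, so R_th = R1 ‖ R2 = 2.499 kΩ.

V_th ≈ 5.76 mV, R_th ≈ 2.50 kΩ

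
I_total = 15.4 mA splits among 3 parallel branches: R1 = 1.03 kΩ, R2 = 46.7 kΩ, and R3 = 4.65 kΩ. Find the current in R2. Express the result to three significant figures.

ΣG = 1/1.03 + 1/46.7 + 1/4.65 = 1.207.
Current divider: I(R2) = I_total · G_k/ΣG = 15.4 × (0.02141/1.207) = 15.4 × 0.01774 = 0.2731 mA.

I ≈ 0.273 mA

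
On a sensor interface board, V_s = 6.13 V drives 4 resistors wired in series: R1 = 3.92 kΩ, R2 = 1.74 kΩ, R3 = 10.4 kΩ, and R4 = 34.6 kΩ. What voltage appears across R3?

Series total: ΣR = 3.92 + 1.74 + 10.4 + 34.6 = 50.66 kΩ.
V = V_s · R/ΣR = 6.13 × 0.2053 = 1.258 V.

V ≈ 1.26 V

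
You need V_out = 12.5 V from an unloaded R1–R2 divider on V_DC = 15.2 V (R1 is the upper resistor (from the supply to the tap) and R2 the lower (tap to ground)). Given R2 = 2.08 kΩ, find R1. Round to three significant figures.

R1 ≈ 0.449 kΩ

V_out/V_DC = R2/(R1+R2) = 0.8224.
R1 = R2·(1/k − 1) = 2.08 × 0.2160 = 0.4493 kΩ.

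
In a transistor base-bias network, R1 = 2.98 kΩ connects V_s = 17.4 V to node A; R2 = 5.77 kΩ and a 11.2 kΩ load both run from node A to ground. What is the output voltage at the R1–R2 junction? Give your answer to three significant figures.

V_out ≈ 9.76 V

The load sits in parallel with R2, giving an effective lower resistance R2' = R2·R_L/(R2+R_L) = 3.808 kΩ.
Then V_out = V_s · R2'/(R1 + R2') = 17.4 × 3.808/6.788 = 9.761 V.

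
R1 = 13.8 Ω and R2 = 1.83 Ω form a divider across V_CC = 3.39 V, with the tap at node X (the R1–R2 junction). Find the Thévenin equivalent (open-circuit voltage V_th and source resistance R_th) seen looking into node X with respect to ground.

V_th ≈ 0.397 V, R_th ≈ 1.62 Ω

Open-circuit (no load on X): V_th = V_CC · R2/(R1 + R2) = 3.39 × 1.83/(13.80 + 1.83) = 0.3969 V.
With V_CC suppressed (replaced by a short), R_th = R1 ‖ R2 = (13.80 × 1.83)/(13.80 + 1.83) = 1.616 Ω.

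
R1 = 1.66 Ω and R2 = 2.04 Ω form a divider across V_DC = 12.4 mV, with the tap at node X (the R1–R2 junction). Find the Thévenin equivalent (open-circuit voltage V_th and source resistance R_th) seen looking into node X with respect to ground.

V_th ≈ 6.84 mV, R_th ≈ 0.915 Ω

V_th is the unloaded tap voltage: V_DC · R2/(R1+R2) = 12.4 × 0.5514 = 6.837 mV.
Zeroing V_DC shorts the top of R1 to ground, so R_th = R1 ‖ R2 = 0.9152 Ω.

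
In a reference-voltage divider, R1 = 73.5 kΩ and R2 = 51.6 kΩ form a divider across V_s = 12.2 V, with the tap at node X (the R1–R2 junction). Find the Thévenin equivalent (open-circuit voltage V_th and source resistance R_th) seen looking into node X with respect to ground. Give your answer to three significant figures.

V_th ≈ 5.03 V, R_th ≈ 30.3 kΩ

Open-circuit (no load on X): V_th = V_s · R2/(R1 + R2) = 12.2 × 51.6/(73.50 + 51.6) = 5.032 V.
With V_s suppressed (replaced by a short), R_th = R1 ‖ R2 = (73.50 × 51.6)/(73.50 + 51.6) = 30.32 kΩ.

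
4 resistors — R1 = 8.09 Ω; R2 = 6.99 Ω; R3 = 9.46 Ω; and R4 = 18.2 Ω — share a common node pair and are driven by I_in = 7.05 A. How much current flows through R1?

I ≈ 2.04 A

ΣG = 1/8.09 + 1/6.99 + 1/9.46 + 1/18.2 = 0.4273.
R1 takes the fraction G_k/ΣG = 0.1236/0.4273 = 0.2893, so I = 7.05 × 0.2893 = 2.039 A.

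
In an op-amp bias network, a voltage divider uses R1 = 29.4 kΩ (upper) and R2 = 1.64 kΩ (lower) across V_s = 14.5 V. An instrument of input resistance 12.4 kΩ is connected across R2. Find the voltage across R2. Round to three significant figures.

V_out ≈ 0.681 V

The load sits in parallel with R2, giving an effective lower resistance R2' = R2·R_L/(R2+R_L) = 1.448 kΩ.
Voltage divider with the loaded lower leg: V_out = 14.5 × 1.448/(29.4 + 1.448) = 14.5 × 0.04695 = 0.6808 V.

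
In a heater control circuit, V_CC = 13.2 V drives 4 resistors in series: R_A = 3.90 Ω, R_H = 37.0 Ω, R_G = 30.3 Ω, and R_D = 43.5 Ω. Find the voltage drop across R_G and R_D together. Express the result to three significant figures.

V ≈ 8.49 V

Series total: ΣR = 3.90 + 37.0 + 30.3 + 43.5 = 114.7 Ω.
R_{R_G..R_D} = 30.3 + 43.5 = 73.80 Ω.
By the voltage-divider rule, V = 13.2 × 73.80/114.7 = 8.493 V.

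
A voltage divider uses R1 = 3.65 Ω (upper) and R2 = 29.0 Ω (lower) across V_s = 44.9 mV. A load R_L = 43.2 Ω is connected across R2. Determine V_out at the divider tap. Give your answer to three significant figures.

The load sits in parallel with R2, giving an effective lower resistance R2' = R2·R_L/(R2+R_L) = 17.35 Ω.
Then V_out = V_s · R2'/(R1 + R2') = 44.9 × 17.35/21.00 = 37.10 mV.
(Unloaded it would be 39.9 mV; the load pulls it down.)

V_out ≈ 37.1 mV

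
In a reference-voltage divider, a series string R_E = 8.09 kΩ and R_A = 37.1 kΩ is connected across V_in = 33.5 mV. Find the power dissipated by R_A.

P ≈ 20.4 nW

ΣR = 45.19 kΩ → I = 33.5/45.19 = 0.7413 µA.
P(R_A) = I²·R_A = (0.7413)² × 37.1 = 20.39 nW.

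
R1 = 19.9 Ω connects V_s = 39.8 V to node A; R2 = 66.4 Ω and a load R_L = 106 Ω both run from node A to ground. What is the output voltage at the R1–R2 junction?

V_out ≈ 26.8 V

First combine the lower leg with the load: R2 ‖ R_L = 40.83 Ω.
Then V_out = V_s · R2'/(R1 + R2') = 39.8 × 40.83/60.73 = 26.76 V.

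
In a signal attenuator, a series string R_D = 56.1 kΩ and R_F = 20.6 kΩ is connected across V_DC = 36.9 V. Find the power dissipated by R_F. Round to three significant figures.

P ≈ 4.77 mW

The common current is I = 36.9/76.70 = 0.4811 mA.
P(R_F) = I²·R_F = (0.4811)² × 20.6 = 4.768 mW.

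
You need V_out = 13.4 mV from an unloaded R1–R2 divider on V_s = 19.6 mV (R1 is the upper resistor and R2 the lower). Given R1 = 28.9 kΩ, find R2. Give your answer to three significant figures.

V_out/V_s = R2/(R1+R2) = 0.6837.
So R2 = R1 · V_out/(V_s − V_out) = 28.9 × 13.4/(19.6 − 13.4) = 28.9 × 2.161 = 62.46 kΩ.

R2 ≈ 62.5 kΩ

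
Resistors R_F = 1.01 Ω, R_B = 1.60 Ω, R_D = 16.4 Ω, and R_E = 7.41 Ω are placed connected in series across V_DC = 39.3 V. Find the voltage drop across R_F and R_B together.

V ≈ 3.88 V

ΣR = 1.01 + 1.60 + 16.4 + 7.41 = 26.42 Ω.
R_{R_F..R_B} = 1.01 + 1.60 = 2.610 Ω.
By the voltage-divider rule, V = 39.3 × 2.610/26.42 = 3.882 V.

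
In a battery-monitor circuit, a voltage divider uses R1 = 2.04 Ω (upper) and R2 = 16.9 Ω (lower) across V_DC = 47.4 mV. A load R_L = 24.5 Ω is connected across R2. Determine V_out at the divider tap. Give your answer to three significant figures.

R2 ‖ R_L = (16.9 × 24.5)/(16.9 + 24.5) = 10.00 Ω.
Then V_out = V_DC · R2'/(R1 + R2') = 47.4 × 10.00/12.04 = 39.37 mV.

V_out ≈ 39.4 mV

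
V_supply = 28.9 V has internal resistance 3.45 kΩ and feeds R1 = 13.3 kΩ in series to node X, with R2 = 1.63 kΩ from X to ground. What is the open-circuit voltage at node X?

R1' = 3.45 + 13.3 = 16.75 kΩ (source resistance + R1).
With X open, the divider is unloaded: V_th = 28.9 × 1.63/18.38 = 2.563 V.

V_th ≈ 2.56 V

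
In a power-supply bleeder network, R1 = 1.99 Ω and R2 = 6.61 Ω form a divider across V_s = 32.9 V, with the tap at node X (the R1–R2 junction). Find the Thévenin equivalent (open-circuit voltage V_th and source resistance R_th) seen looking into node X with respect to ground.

With X open, the divider is unloaded: V_th = 32.9 × 6.61/8.600 = 25.29 V.
With V_s suppressed (replaced by a short), R_th = R1 ‖ R2 = (1.990 × 6.61)/(1.990 + 6.61) = 1.530 Ω.

V_th ≈ 25.3 V, R_th ≈ 1.53 Ω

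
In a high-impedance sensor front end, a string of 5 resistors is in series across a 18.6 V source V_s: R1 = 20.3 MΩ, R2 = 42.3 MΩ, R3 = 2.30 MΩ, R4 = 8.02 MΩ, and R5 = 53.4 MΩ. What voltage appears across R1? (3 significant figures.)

ΣR = 20.3 + 42.3 + 2.30 + 8.02 + 53.4 = 126.3 MΩ.
By the voltage-divider rule, V = 18.6 × 20.30/126.3 = 2.989 V.

V ≈ 2.99 V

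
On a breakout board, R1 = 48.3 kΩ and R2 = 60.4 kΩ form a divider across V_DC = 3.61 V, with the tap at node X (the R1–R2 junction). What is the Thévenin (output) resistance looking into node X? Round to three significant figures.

R_th ≈ 26.8 kΩ

Zeroing V_DC shorts the top of R1 to ground, so R_th = R1 ‖ R2 = 26.84 kΩ.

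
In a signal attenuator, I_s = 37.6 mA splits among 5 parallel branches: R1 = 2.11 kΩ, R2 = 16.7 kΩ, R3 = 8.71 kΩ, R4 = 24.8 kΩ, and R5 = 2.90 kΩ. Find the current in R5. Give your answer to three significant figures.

Conductances: ΣG = 1/2.11 + 1/16.7 + 1/8.71 + 1/24.8 + 1/2.90 = 1.034 (1/kΩ).
Current divider: I(R5) = I_s · G_k/ΣG = 37.6 × (0.3448/1.034) = 37.6 × 0.3336 = 12.54 mA.

I ≈ 12.5 mA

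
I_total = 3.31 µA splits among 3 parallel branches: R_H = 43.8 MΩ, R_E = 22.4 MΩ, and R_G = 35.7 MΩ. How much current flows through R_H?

Total conductance ΣG = 1/43.8 + 1/22.4 + 1/35.7 = 0.09549 (units of 1/MΩ).
Current divider: I(R_H) = I_total · G_k/ΣG = 3.31 × (0.02283/0.09549) = 3.31 × 0.2391 = 0.7914 µA.

I ≈ 0.791 µA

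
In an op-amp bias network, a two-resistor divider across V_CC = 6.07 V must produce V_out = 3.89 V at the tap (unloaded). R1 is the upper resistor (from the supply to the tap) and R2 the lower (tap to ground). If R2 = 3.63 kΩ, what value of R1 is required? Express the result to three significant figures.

R1 ≈ 2.03 kΩ

V_out/V_CC = R2/(R1+R2) = 0.6409.
R1 = R2·(1/k − 1) = 3.63 × 0.5604 = 2.034 kΩ.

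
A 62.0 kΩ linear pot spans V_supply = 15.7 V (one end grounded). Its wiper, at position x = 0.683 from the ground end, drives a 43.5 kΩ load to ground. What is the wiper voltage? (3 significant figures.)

The pot divides into 19.65 kΩ above the wiper and 42.35 kΩ below.
(x·R_p) ‖ R_L = 21.46 kΩ.
V_out = 15.7 × 21.46/(19.65 + 21.46) = 8.194 V.
(Unloaded: V_out = x·V_supply = 10.7 V.)

V_out ≈ 8.19 V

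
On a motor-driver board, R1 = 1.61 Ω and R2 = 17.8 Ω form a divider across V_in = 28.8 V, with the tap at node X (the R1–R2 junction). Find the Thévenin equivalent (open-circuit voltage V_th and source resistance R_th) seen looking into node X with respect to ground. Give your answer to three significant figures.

With X open, the divider is unloaded: V_th = 28.8 × 17.8/19.41 = 26.41 V.
Zeroing V_in shorts the top of R1 to ground, so R_th = R1 ‖ R2 = 1.476 Ω.

V_th ≈ 26.4 V, R_th ≈ 1.48 Ω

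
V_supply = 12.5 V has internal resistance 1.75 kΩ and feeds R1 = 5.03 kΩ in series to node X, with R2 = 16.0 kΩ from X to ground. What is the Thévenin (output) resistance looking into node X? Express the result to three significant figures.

R_th ≈ 4.76 kΩ

R1' = 1.75 + 5.03 = 6.780 kΩ (source resistance + R1).
Zeroing V_supply shorts the top of R1' to ground, so R_th = R1' ‖ R2 = 4.762 kΩ.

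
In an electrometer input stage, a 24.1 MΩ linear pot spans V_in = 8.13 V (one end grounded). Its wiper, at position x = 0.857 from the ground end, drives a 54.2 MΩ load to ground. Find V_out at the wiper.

V_out ≈ 6.61 V

The pot divides into 3.446 MΩ above the wiper and 20.65 MΩ below.
(x·R_p) ‖ R_L = 14.95 MΩ.
Loaded-divider output: V_out = 8.13 × 0.8127 = 6.607 V.
(Unloaded: V_out = x·V_in = 6.97 V.)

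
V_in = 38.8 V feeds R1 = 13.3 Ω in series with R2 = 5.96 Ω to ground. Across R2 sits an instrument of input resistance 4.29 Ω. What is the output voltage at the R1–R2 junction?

First combine the lower leg with the load: R2 ‖ R_L = 2.494 Ω.
Now apply the divider: V_out = 38.8 × 0.1579 = 6.128 V.

V_out ≈ 6.13 V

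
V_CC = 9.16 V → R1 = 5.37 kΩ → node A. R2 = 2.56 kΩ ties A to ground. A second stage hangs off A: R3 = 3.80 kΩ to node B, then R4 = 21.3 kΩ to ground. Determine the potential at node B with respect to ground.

The second stage (R3 + R4 = 25.10 kΩ) loads node A in parallel with R2.
R2 ‖ (R3+R4) = 2.323 kΩ.
First divider: V_A = V_CC · 2.323/(5.37 + 2.323) = 2.766 V.
V_B = V_A × 0.8486 = 2.347 V.

V_B ≈ 2.35 V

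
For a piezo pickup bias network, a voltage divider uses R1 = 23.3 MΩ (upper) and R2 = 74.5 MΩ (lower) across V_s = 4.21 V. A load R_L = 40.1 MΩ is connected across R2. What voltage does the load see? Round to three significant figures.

The load sits in parallel with R2, giving an effective lower resistance R2' = R2·R_L/(R2+R_L) = 26.07 MΩ.
Then V_out = V_s · R2'/(R1 + R2') = 4.21 × 26.07/49.37 = 2.223 V.

V_out ≈ 2.22 V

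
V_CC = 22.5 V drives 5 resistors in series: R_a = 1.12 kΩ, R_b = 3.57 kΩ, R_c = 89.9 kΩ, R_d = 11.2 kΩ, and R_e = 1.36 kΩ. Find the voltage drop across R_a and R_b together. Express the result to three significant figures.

ΣR = 1.12 + 3.57 + 89.9 + 11.2 + 1.36 = 107.2 kΩ.
R_{R_a..R_b} = 1.12 + 3.57 = 4.690 kΩ.
Voltage divider: V = V_CC · (4.690 / 107.2) = 22.5 × 0.04377 = 0.9848 V.

V ≈ 0.985 V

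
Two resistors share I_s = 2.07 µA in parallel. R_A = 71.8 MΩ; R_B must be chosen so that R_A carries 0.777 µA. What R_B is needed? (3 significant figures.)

R_B ≈ 43.1 MΩ

In a two-way split, I_A/I_s = R_B/(R_A + R_B).
0.777/2.07 = R_B/(R_A + R_B) → R_B = R_A · (0.3754)/(1 − 0.3754) = 71.8 × 0.6009 = 43.15 MΩ.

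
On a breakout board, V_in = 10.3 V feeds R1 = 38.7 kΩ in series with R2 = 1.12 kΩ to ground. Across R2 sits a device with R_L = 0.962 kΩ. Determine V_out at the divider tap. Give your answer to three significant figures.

First combine the lower leg with the load: R2 ‖ R_L = 0.5175 kΩ.
Then V_out = V_in · R2'/(R1 + R2') = 10.3 × 0.5175/39.22 = 0.1359 V.

V_out ≈ 0.136 V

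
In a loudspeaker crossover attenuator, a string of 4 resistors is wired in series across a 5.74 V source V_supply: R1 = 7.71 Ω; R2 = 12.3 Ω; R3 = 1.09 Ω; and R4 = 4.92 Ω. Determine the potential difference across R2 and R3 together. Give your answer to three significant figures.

V ≈ 2.95 V

Total series resistance ΣR = 7.71 + 12.3 + 1.09 + 4.92 = 26.02 Ω.
R_{R2..R3} = 12.3 + 1.09 = 13.39 Ω.
By the voltage-divider rule, V = 5.74 × 13.39/26.02 = 2.954 V.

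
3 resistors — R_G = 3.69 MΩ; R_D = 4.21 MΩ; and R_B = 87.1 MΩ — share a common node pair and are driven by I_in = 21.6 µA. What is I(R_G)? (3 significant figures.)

Conductances: ΣG = 1/3.69 + 1/4.21 + 1/87.1 = 0.5200 (1/MΩ).
By the current-divider rule, I = I_in · G_k/ΣG = 21.6 × 0.5211 = 11.26 µA.

I ≈ 11.3 µA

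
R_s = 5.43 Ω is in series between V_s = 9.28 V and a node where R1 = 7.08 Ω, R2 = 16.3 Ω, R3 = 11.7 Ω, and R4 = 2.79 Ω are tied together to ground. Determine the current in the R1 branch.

Parallel bank: R_p = 1/(1/7.08 + 1/16.3 + 1/11.7 + 1/2.79) = 1.547 Ω.
Node voltage V_A = V_s · R_p/(R_s + R_p) = 9.28 × 0.2217 = 2.057 V.
I(R1) = V_A / R1 = 2.057/7.08 = 0.2906 A.

I ≈ 0.291 A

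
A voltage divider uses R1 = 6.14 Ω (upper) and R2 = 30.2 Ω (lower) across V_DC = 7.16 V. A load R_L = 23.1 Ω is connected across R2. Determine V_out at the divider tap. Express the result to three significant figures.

V_out ≈ 4.87 V

R2 ‖ R_L = (30.2 × 23.1)/(30.2 + 23.1) = 13.09 Ω.
Voltage divider with the loaded lower leg: V_out = 7.16 × 13.09/(6.14 + 13.09) = 7.16 × 0.6807 = 4.874 V.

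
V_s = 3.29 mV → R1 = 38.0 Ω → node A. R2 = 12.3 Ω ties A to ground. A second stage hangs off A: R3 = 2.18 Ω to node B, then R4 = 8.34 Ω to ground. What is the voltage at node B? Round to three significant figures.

V_B ≈ 0.339 mV

Looking into the second stage from A: R3 + R4 = 10.52 Ω appears in parallel with R2.
Effective lower resistance at A: R2 ‖ 10.52 = 5.670 Ω.
V_A = 3.29 × 5.670/(38.0 + 5.670) = 0.4272 mV.
V_B = V_A × 0.7928 = 0.3387 mV.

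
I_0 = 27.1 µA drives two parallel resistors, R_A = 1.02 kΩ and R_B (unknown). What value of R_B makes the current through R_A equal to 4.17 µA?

In a two-way split, I_A/I_0 = R_B/(R_A + R_B).
4.17/27.1 = R_B/(R_A + R_B) → R_B = R_A · (0.1539)/(1 − 0.1539) = 1.02 × 0.1819 = 0.1855 kΩ.

R_B ≈ 0.185 kΩ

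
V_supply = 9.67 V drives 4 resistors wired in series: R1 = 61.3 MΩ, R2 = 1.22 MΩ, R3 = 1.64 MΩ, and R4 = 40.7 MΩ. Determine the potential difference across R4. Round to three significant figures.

Series total: ΣR = 61.3 + 1.22 + 1.64 + 40.7 = 104.9 MΩ.
V = V_supply · R/ΣR = 9.67 × 0.3881 = 3.753 V.

V ≈ 3.75 V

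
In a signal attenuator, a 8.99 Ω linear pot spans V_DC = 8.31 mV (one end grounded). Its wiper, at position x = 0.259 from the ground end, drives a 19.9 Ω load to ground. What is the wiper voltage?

V_out ≈ 1.98 mV

Split the track: R_lower = x·R_p = 2.328 Ω, R_upper = (1−x)·R_p = 6.662 Ω.
R_L loads the lower segment: effective lower R = 2.085 Ω.
Then V_out = V_DC · 2.085/(6.662 + 2.085) = 1.981 mV.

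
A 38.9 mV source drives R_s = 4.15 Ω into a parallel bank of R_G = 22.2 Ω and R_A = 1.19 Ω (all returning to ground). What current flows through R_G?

Parallel bank: R_p = 1/(1/22.2 + 1/1.19) = 1.129 Ω.
Node voltage V_A = V_s · R_p/(R_s + R_p) = 38.9 × 0.2139 = 8.322 mV.
I(R_G) = V_A / R_G = 8.322/22.2 = 0.3749 mA.
(Equivalently: I_total = 7.368 mA, then current-divider fraction G_k/ΣG = 0.05088.)

I ≈ 0.375 mA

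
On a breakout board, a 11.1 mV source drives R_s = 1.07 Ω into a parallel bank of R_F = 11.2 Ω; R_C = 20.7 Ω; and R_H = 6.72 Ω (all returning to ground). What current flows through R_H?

I ≈ 1.26 mA

Equivalent of the parallel group: R_p = 3.492 Ω.
V_A = 11.1 × 3.492/4.562 = 8.496 mV.
Branch current I = V_A/R_H = 8.496/6.72 = 1.264 mA.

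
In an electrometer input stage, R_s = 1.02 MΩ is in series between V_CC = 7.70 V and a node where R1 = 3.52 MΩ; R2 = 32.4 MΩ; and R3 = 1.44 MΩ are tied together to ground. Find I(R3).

Equivalent of the parallel group: R_p = 0.9907 MΩ.
V_A = 7.70 × 0.9907/2.011 = 3.794 V.
I(R3) = V_A / R3 = 3.794/1.44 = 2.635 µA.

I ≈ 2.63 µA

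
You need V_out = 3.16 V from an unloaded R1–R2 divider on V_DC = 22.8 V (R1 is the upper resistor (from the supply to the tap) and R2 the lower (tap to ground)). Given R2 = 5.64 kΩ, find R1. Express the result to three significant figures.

R1 ≈ 35.1 kΩ

Required fraction k = V_out/V_DC = 0.1386.
So R1 = R2 · (V_DC/V_out − 1) = 5.64 × (22.8/3.16 − 1) = 5.64 × 6.215 = 35.05 kΩ.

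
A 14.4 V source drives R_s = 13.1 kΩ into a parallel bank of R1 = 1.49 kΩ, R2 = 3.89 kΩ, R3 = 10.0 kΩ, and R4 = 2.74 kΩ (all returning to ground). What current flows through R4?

I ≈ 0.273 mA

Parallel bank: R_p = 1/(1/1.49 + 1/3.89 + 1/10.0 + 1/2.74) = 0.7178 kΩ.
V_A by voltage divider: V_A = 14.4 × 0.7178/(13.1 + 0.7178) = 0.7480 V.
I(R4) = V_A / R4 = 0.7480/2.74 = 0.2730 mA.
(Equivalently: I_total = 1.042 mA, then current-divider fraction G_k/ΣG = 0.2620.)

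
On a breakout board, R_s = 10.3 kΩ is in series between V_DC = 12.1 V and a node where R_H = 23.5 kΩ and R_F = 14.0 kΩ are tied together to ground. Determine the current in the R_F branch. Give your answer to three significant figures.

I ≈ 0.398 mA

Parallel bank: R_p = 1/(1/23.5 + 1/14.0) = 8.773 kΩ.
Node voltage V_A = V_DC · R_p/(R_s + R_p) = 12.1 × 0.4600 = 5.566 V.
Branch current I = V_A/R_F = 5.566/14.0 = 0.3976 mA.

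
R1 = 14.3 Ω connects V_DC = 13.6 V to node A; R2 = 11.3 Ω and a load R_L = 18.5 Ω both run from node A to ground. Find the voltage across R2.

V_out ≈ 4.48 V

R2 ‖ R_L = (11.3 × 18.5)/(11.3 + 18.5) = 7.015 Ω.
Voltage divider with the loaded lower leg: V_out = 13.6 × 7.015/(14.3 + 7.015) = 13.6 × 0.3291 = 4.476 V.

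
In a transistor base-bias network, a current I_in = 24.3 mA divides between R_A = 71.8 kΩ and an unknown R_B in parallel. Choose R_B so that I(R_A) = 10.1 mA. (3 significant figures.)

R_B ≈ 51.1 kΩ

Two-branch current divider: I_A = I_in · R_B/(R_A + R_B).
10.1/24.3 = R_B/(R_A + R_B) → R_B = R_A · (0.4156)/(1 − 0.4156) = 71.8 × 0.7113 = 51.07 kΩ.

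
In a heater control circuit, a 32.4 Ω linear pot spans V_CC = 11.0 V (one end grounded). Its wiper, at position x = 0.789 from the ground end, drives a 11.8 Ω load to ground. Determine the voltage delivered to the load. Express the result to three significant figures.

The pot divides into 6.836 Ω above the wiper and 25.56 Ω below.
R_L loads the lower segment: effective lower R = 8.073 Ω.
Loaded-divider output: V_out = 11.0 × 0.5415 = 5.956 V.

V_out ≈ 5.96 V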